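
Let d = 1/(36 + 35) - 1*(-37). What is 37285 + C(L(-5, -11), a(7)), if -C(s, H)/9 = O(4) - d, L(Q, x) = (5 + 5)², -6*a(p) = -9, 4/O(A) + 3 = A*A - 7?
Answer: 2670461/71 ≈ 37612.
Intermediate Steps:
O(A) = 4/(-10 + A²) (O(A) = 4/(-3 + (A*A - 7)) = 4/(-3 + (A² - 7)) = 4/(-3 + (-7 + A²)) = 4/(-10 + A²))
d = 2628/71 (d = 1/71 + 37 = 2628/71 ≈ 37.014)
a(p) = 3/2 (a(p) = -⅙*(-9) = 3/2)
L(Q, x) = 100 (L(Q, x) = 10² = 100)
C(s, H) = 23226/71 (C(s, H) = -9*(4/(-10 + 4²) - 1*2628/71) = -9*(4/(-10 + 16) - 2628/71) = -9*(4/6 - 2628/71) = -9*(4*(⅙) - 2628/71) = -9*(⅔ - 2628/71) = -9*(-7742/213) = 23226/71)
37285 + C(L(-5, -11), a(7)) = 37285 + 23226/71 = 2670461/71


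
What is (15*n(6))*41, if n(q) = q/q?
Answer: 615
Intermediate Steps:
n(q) = 1
(15*n(6))*41 = (15*1)*41 = 15*41 = 615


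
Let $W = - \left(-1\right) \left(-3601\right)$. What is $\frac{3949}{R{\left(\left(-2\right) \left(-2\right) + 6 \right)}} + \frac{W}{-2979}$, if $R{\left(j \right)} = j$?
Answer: $\frac{11800081}{29790} \approx 396.11$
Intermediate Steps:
$W = -3601$ ($W = \left(-1\right) 3601 = -3601$)
$\frac{3949}{R{\left(\left(-2\right) \left(-2\right) + 6 \right)}} + \frac{W}{-2979} = \frac{3949}{\left(-2\right) \left(-2\right) + 6} - \frac{3601}{-2979} = \frac{3949}{4 + 6} - - \frac{3601}{2979} = \frac{3949}{10} + \frac{3601}{2979} = \frac{11800081}{29790}$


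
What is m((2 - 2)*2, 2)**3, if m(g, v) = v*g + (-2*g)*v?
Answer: 0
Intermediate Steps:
m(g, v) = -g*v (m(g, v) = g*v - 2*g*v = -g*v)
m((2 - 2)*2, 2)**3 = (-1*(2 - 2)*2*2)**3 = (-1*0*2*2)**3 = (-1*0*2)**3 = 0**3 = 0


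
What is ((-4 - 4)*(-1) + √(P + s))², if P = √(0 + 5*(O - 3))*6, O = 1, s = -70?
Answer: (8 + √2*√(-35 + 3*I*√10))² ≈ 11.981 + 154.04*I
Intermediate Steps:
P = 6*I*√10 (P = √(0 + 5*(1 - 3))*6 = √(0 + 5*(-2))*6 = √(0 - 10)*6 = √(-10)*6 = (I*√10)*6 = 6*I*√10 ≈ 18.974*I)
((-4 - 4)*(-1) + √(P + s))² = ((-4 - 4)*(-1) + √(6*I*√10 - 70))² = (-8*(-1) + √(-70 + 6*I*√10))² = (8 + √(-70 + 6*I*√10))²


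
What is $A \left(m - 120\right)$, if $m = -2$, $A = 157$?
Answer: $-19154$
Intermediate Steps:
$A \left(m - 120\right) = 157 \left(-2 - 120\right) = 157 \left(-122\right) = -19154$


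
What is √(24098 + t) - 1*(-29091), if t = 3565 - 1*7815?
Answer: 29091 + 2*√4962 ≈ 29232.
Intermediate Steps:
t = -4250 (t = 3565 - 7815 = -4250)
√(24098 + t) - 1*(-29091) = √(24098 - 4250) - 1*(-29091) = √19848 + 29091 = 2*√4962 + 29091 = 29091 + 2*√4962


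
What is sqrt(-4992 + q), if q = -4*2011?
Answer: 2*I*sqrt(3259) ≈ 114.18*I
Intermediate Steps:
q = -8044
sqrt(-4992 + q) = sqrt(-4992 - 8044) = sqrt(-13036) = 2*I*sqrt(3259)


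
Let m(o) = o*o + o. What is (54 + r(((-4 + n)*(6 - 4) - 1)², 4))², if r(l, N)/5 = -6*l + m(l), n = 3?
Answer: 54756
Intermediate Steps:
m(o) = o + o² (m(o) = o² + o = o + o²)
r(l, N) = -30*l + 5*l*(1 + l) (r(l, N) = 5*(-6*l + l*(1 + l)) = -30*l + 5*l*(1 + l))
(54 + r(((-4 + n)*(6 - 4) - 1)², 4))² = (54 + 5*((-4 + 3)*(6 - 4) - 1)²*(-5 + ((-4 + 3)*(6 - 4) - 1)²))² = (54 + 5*(-1*2 - 1)²*(-5 + (-1*2 - 1)²))² = (54 + 5*(-2 - 1)²*(-5 + (-2 - 1)²))² = (54 + 5*(-3)²*(-5 + (-3)²))² = (54 + 5*9*(-5 + 9))² = (54 + 5*9*4)² = (54 + 180)² = 234² = 54756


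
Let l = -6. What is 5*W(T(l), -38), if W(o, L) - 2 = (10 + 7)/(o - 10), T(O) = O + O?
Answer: 135/22 ≈ 6.1364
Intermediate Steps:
T(O) = 2*O
W(o, L) = 2 + 17/(-10 + o) (W(o, L) = 2 + (10 + 7)/(o - 10) = 2 + 17/(-10 + o))
5*W(T(l), -38) = 5*((-3 + 2*(2*(-6)))/(-10 + 2*(-6))) = 5*((-3 + 2*(-12))/(-10 - 12)) = 5*((-3 - 24)/(-22)) = 5*(-1/22*(-27)) = 5*(27/22) = 135/22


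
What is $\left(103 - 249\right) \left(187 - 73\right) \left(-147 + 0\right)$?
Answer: $2446668$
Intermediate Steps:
$\left(103 - 249\right) \left(187 - 73\right) \left(-147 + 0\right) = \left(-146\right) 114 \left(-147\right) = \left(-16644\right) \left(-147\right) = 2446668$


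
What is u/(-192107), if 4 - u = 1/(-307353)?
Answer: -1229413/59044662771 ≈ -2.0822e-5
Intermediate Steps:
u = 1229413/307353 (u = 4 - 1/(-307353) = 4 - 1*(-1/307353) = 4 + 1/307353 = 1229413/307353 ≈ 4.0000)
u/(-192107) = (1229413/307353)/(-192107) = (1229413/307353)*(-1/192107) = -1229413/59044662771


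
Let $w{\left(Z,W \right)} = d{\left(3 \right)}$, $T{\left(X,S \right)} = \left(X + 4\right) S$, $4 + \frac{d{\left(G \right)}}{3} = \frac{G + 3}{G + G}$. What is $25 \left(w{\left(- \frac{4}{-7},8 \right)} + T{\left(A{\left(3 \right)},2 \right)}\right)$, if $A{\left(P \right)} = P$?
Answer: $125$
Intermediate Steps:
$d{\left(G \right)} = -12 + \frac{3 \left(3 + G\right)}{2 G}$ ($d{\left(G \right)} = -12 + 3 \frac{G + 3}{G + G} = -12 + 3 \frac{3 + G}{2 G} = -12 + \frac{3 \left(3 + G\right)}{2 G}$)
$T{\left(X,S \right)} = S \left(4 + X\right)$ ($T{\left(X,S \right)} = \left(4 + X\right) S = S \left(4 + X\right)$)
$w{\left(Z,W \right)} = -9$ ($w{\left(Z,W \right)} = \frac{3 \left(3 - 21\right)}{2 \cdot 3} = \frac{3}{2} \cdot \frac{1}{3} \left(3 - 21\right) = \frac{3}{2} \cdot \frac{1}{3} \left(-18\right) = -9$)
$25 \left(w{\left(- \frac{4}{-7},8 \right)} + T{\left(A{\left(3 \right)},2 \right)}\right) = 25 \left(-9 + 2 \left(4 + 3\right)\right) = 25 \left(-9 + 2 \cdot 7\right) = 25 \left(-9 + 14\right) = 25 \cdot 5 = 125$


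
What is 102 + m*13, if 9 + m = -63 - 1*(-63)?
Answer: -15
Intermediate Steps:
m = -9 (m = -9 + (-63 - 1*(-63)) = -9 + (-63 + 63) = -9 + 0 = -9)
102 + m*13 = 102 - 9*13 = 102 - 117 = -15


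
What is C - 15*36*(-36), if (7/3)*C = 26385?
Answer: 215235/7 ≈ 30748.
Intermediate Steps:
C = 79155/7 (C = (3/7)*26385 = 79155/7 ≈ 11308.)
C - 15*36*(-36) = 79155/7 - 15*36*(-36) = 79155/7 - 540*(-36) = 79155/7 + 19440 = 215235/7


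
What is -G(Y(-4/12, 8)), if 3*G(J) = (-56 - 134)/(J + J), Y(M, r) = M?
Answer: -95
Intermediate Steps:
G(J) = -95/(3*J) (G(J) = ((-56 - 134)/(J + J))/3 = (-190*1/(2*J))/3 = (-95/J)/3 = -95/(3*J))
-G(Y(-4/12, 8)) = -(-95)/(3*((-4/12))) = -(-95)/(3*((-4*1/12))) = -(-95)/(3*(-1/3)) = -(-95)*(-3)/3 = -1*95 = -95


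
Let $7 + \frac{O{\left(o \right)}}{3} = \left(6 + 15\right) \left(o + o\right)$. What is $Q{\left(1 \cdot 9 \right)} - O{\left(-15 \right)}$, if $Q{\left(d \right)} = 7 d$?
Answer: $1974$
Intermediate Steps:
$O{\left(o \right)} = -21 + 126 o$ ($O{\left(o \right)} = -21 + 3 \left(6 + 15\right) \left(o + o\right) = -21 + 3 \cdot 21 \cdot 2 o = -21 + 3 \cdot 42 o = -21 + 126 o$)
$Q{\left(1 \cdot 9 \right)} - O{\left(-15 \right)} = 7 \cdot 1 \cdot 9 - \left(-21 + 126 \left(-15\right)\right) = 7 \cdot 9 - \left(-21 - 1890\right) = 63 - -1911 = 63 + 1911 = 1974$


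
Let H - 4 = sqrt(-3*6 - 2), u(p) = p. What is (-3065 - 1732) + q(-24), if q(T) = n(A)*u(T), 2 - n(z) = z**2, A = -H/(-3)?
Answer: -14567/3 + 128*I*sqrt(5)/3 ≈ -4855.7 + 95.406*I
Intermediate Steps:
H = 4 + 2*I*sqrt(5) (H = 4 + sqrt(-3*6 - 2) = 4 + sqrt(-18 - 2) = 4 + sqrt(-20) = 4 + 2*I*sqrt(5) ≈ 4.0 + 4.4721*I)
A = 4/3 + 2*I*sqrt(5)/3 (A = -(4 + 2*I*sqrt(5))/(-3) = -(4 + 2*I*sqrt(5))*(-1)/3 = -(-4/3 - 2*I*sqrt(5)/3) = 4/3 + 2*I*sqrt(5)/3 ≈ 1.3333 + 1.4907*I)
n(z) = 2 - z**2
q(T) = T*(2 - (4/3 + 2*I*sqrt(5)/3)**2) (q(T) = (2 - (4/3 + 2*I*sqrt(5)/3)**2)*T = T*(2 - (4/3 + 2*I*sqrt(5)/3)**2))
(-3065 - 1732) + q(-24) = (-3065 - 1732) + (2/9)*(-24)*(11 - 8*I*sqrt(5)) = -4797 + (-176/3 + 128*I*sqrt(5)/3) = -14567/3 + 128*I*sqrt(5)/3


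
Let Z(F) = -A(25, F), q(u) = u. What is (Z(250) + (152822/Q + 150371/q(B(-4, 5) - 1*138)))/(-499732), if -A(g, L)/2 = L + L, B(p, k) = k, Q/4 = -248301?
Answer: 8636636005/33006332118312 ≈ 0.00026167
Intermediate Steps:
Q = -993204 (Q = 4*(-248301) = -993204)
A(g, L) = -4*L (A(g, L) = -2*(L + L) = -4*L)
Z(F) = 4*F (Z(F) = -(-4)*F = 4*F)
(Z(250) + (152822/Q + 150371/q(B(-4, 5) - 1*138)))/(-499732) = (4*250 + (152822/(-993204) + 150371/(5 - 1*138)))/(-499732) = (1000 + (152822*(-1/993204) + 150371/(5 - 138)))*(-1/499732) = (1000 + (-76411/496602 + 150371/(-133)))*(-1/499732) = (1000 + (-76411/496602 + 150371*(-1/133)))*(-1/499732) = (1000 + (-76411/496602 - 150371/133))*(-1/499732) = (1000 - 74684702005/66048066)*(-1/499732) = -8636636005/66048066*(-1/499732) = 8636636005/33006332118312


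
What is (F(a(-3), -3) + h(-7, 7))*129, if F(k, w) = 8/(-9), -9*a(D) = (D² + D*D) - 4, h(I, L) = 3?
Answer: 817/3 ≈ 272.33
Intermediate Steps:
a(D) = 4/9 - 2*D²/9 (a(D) = -((D² + D*D) - 4)/9 = -((D² + D²) - 4)/9 = -(2*D² - 4)/9 = -(-4 + 2*D²)/9 = 4/9 - 2*D²/9)
F(k, w) = -8/9 (F(k, w) = 8*(-⅑) = -8/9)
(F(a(-3), -3) + h(-7, 7))*129 = (-8/9 + 3)*129 = (19/9)*129 = 817/3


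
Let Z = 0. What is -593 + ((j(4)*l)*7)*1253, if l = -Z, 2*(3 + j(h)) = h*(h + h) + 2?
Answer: -593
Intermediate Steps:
j(h) = -2 + h² (j(h) = -3 + (h*(h + h) + 2)/2 = -3 + (h*(2*h) + 2)/2 = -3 + (2*h² + 2)/2 = -3 + (2 + 2*h²)/2 = -3 + (1 + h²) = -2 + h²)
l = 0 (l = -1*0 = 0)
-593 + ((j(4)*l)*7)*1253 = -593 + (((-2 + 4²)*0)*7)*1253 = -593 + (((-2 + 16)*0)*7)*1253 = -593 + ((14*0)*7)*1253 = -593 + (0*7)*1253 = -593 + 0*1253 = -593 + 0 = -593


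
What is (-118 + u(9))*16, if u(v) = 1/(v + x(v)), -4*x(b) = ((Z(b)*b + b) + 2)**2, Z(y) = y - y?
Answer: -160544/85 ≈ -1888.8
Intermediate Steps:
Z(y) = 0
x(b) = -(2 + b)**2/4 (x(b) = -((0*b + b) + 2)**2/4 = -((0 + b) + 2)**2/4 = -(b + 2)**2/4 = -(2 + b)**2/4)
u(v) = 1/(v - (2 + v)**2/4)
(-118 + u(9))*16 = (-118 - 4/(4 + 9**2))*16 = (-118 - 4/(4 + 81))*16 = (-118 - 4/85)*16 = -10034/85*16 = -160544/85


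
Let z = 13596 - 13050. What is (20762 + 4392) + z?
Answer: 25700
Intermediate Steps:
z = 546
(20762 + 4392) + z = (20762 + 4392) + 546 = 25154 + 546 = 25700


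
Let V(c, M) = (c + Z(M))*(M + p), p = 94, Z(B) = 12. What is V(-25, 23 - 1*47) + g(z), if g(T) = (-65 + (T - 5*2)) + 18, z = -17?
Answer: -984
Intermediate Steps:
g(T) = -57 + T (g(T) = (-65 + (T - 10)) + 18 = (-65 + (-10 + T)) + 18 = (-75 + T) + 18 = -57 + T)
V(c, M) = (12 + c)*(94 + M) (V(c, M) = (c + 12)*(M + 94) = (12 + c)*(94 + M))
V(-25, 23 - 1*47) + g(z) = (1128 + 12*(23 - 1*47) + 94*(-25) + (23 - 1*47)*(-25)) + (-57 - 17) = (1128 + 12*(23 - 47) - 2350 + (23 - 47)*(-25)) - 74 = (1128 + 12*(-24) - 2350 - 24*(-25)) - 74 = (1128 - 288 - 2350 + 600) - 74 = -910 - 74 = -984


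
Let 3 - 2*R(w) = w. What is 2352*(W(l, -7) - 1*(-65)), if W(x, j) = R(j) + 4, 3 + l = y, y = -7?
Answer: 174048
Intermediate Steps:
l = -10 (l = -3 - 7 = -10)
R(w) = 3/2 - w/2
W(x, j) = 11/2 - j/2 (W(x, j) = (3/2 - j/2) + 4 = 11/2 - j/2)
2352*(W(l, -7) - 1*(-65)) = 2352*((11/2 - ½*(-7)) - 1*(-65)) = 2352*((11/2 + 7/2) + 65) = 2352*(9 + 65) = 2352*74 = 174048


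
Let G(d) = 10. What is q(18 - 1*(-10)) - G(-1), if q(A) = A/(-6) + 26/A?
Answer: -577/42 ≈ -13.738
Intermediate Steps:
q(A) = 26/A - A/6 (q(A) = A*(-⅙) + 26/A = -A/6 + 26/A = 26/A - A/6)
q(18 - 1*(-10)) - G(-1) = (26/(18 - 1*(-10)) - (18 - 1*(-10))/6) - 1*10 = (26/(18 + 10) - (18 + 10)/6) - 10 = (26/28 - ⅙*28) - 10 = (26*(1/28) - 14/3) - 10 = (13/14 - 14/3) - 10 = -157/42 - 10 = -577/42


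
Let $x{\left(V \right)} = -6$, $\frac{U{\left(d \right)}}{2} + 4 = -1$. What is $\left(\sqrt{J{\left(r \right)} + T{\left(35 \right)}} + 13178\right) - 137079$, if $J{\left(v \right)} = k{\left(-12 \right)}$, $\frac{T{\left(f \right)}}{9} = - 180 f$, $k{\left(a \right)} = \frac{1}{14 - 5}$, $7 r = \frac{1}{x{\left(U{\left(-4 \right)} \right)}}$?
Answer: $-123901 + \frac{i \sqrt{510299}}{3} \approx -1.239 \cdot 10^{5} + 238.12 i$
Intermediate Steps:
$U{\left(d \right)} = -10$ ($U{\left(d \right)} = -8 + 2 \left(-1\right) = -8 - 2 = -10$)
$r = - \frac{1}{42}$ ($r = \frac{1}{7 \left(-6\right)} = \frac{1}{7} \left(- \frac{1}{6}\right) = - \frac{1}{42} \approx -0.02381$)
$k{\left(a \right)} = \frac{1}{9}$
$T{\left(f \right)} = - 1620 f$ ($T{\left(f \right)} = 9 \left(- 180 f\right) = - 1620 f$)
$J{\left(v \right)} = \frac{1}{9}$
$\left(\sqrt{J{\left(r \right)} + T{\left(35 \right)}} + 13178\right) - 137079 = \left(\sqrt{\frac{1}{9} - 56700} + 13178\right) - 137079 = \left(\sqrt{- \frac{510299}{9}} + 13178\right) - 137079 = \left(\frac{i \sqrt{510299}}{3} + 13178\right) - 137079 = \left(13178 + \frac{i \sqrt{510299}}{3}\right) - 137079 = -123901 + \frac{i \sqrt{510299}}{3}$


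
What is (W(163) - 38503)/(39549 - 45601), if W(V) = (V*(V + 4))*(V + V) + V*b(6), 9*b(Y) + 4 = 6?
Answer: -79520213/54468 ≈ -1459.9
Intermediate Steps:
b(Y) = 2/9 (b(Y) = -4/9 + (⅑)*6 = -4/9 + ⅔ = 2/9)
W(V) = 2*V/9 + 2*V²*(4 + V) (W(V) = (V*(V + 4))*(V + V) + V*(2/9) = (V*(4 + V))*(2*V) + 2*V/9 = 2*V²*(4 + V) + 2*V/9 = 2*V/9 + 2*V²*(4 + V))
(W(163) - 38503)/(39549 - 45601) = ((2/9)*163*(1 + 9*163² + 36*163) - 38503)/(39549 - 45601) = ((2/9)*163*(1 + 9*26569 + 5868) - 38503)/(-6052) = ((2/9)*163*(1 + 239121 + 5868) - 38503)*(-1/6052) = ((2/9)*163*244990 - 38503)*(-1/6052) = (79866740/9 - 38503)*(-1/6052) = (79520213/9)*(-1/6052) = -79520213/54468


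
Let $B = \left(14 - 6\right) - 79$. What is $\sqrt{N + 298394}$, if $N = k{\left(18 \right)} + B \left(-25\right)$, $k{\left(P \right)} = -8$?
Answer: $\sqrt{300161} \approx 547.87$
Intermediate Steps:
$B = -71$ ($B = 8 - 79 = -71$)
$N = 1767$ ($N = -8 - -1775 = -8 + 1775 = 1767$)
$\sqrt{N + 298394} = \sqrt{1767 + 298394} = \sqrt{300161}$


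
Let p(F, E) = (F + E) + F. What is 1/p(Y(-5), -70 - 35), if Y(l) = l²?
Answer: -1/55 ≈ -0.018182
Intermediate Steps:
p(F, E) = E + 2*F (p(F, E) = (E + F) + F = E + 2*F)
1/p(Y(-5), -70 - 35) = 1/((-70 - 35) + 2*(-5)²) = 1/(-105 + 2*25) = 1/(-105 + 50) = 1/(-55) = -1/55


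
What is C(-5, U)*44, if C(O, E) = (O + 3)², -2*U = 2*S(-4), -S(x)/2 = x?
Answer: 176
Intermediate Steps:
S(x) = -2*x
U = -8 (U = -(-2)*(-4) = -8 ≈ -8.0000)
C(O, E) = (3 + O)²
C(-5, U)*44 = (3 - 5)²*44 = (-2)²*44 = 4*44 = 176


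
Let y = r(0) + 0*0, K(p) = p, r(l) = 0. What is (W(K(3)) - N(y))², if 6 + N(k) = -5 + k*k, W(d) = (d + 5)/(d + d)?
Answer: 1369/9 ≈ 152.11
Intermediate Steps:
y = 0 (y = 0 + 0*0 = 0 + 0 = 0)
W(d) = (5 + d)/(2*d) (W(d) = (5 + d)/((2*d)) = (5 + d)*(1/(2*d)) = (5 + d)/(2*d))
N(k) = -11 + k² (N(k) = -6 + (-5 + k*k) = -6 + (-5 + k²) = -11 + k²)
(W(K(3)) - N(y))² = ((½)*(5 + 3)/3 - (-11 + 0²))² = ((½)*(⅓)*8 - (-11 + 0))² = (4/3 - 1*(-11))² = (4/3 + 11)² = (37/3)² = 1369/9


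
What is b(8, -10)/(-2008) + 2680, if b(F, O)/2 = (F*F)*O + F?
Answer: 672838/251 ≈ 2680.6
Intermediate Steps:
b(F, O) = 2*F + 2*O*F**2 (b(F, O) = 2*((F*F)*O + F) = 2*(F**2*O + F) = 2*(O*F**2 + F) = 2*(F + O*F**2) = 2*F + 2*O*F**2)
b(8, -10)/(-2008) + 2680 = (2*8*(1 + 8*(-10)))/(-2008) + 2680 = (2*8*(1 - 80))*(-1/2008) + 2680 = (2*8*(-79))*(-1/2008) + 2680 = -1264*(-1/2008) + 2680 = 158/251 + 2680 = 672838/251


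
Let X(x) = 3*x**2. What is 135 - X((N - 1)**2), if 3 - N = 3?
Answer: 132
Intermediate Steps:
N = 0 (N = 3 - 1*3 = 3 - 3 = 0)
135 - X((N - 1)**2) = 135 - 3*((0 - 1)**2)**2 = 135 - 3*((-1)**2)**2 = 135 - 3*1**2 = 135 - 3 = 132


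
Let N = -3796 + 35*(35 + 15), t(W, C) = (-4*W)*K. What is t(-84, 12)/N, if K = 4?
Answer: -224/341 ≈ -0.65689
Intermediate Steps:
t(W, C) = -16*W (t(W, C) = -4*W*4 = -16*W)
N = -2046 (N = -3796 + 35*50 = -3796 + 1750 = -2046)
t(-84, 12)/N = -16*(-84)/(-2046) = 1344*(-1/2046) = -224/341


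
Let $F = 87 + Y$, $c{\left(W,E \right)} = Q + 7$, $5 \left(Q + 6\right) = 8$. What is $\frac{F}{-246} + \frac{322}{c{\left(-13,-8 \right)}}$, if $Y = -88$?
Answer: $\frac{396073}{3198} \approx 123.85$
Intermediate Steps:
$Q = - \frac{22}{5}$ ($Q = -6 + \frac{1}{5} \cdot 8 = -6 + \frac{8}{5} = - \frac{22}{5} \approx -4.4$)
$c{\left(W,E \right)} = \frac{13}{5}$ ($c{\left(W,E \right)} = - \frac{22}{5} + 7 = \frac{13}{5}$)
$F = -1$ ($F = 87 - 88 = -1$)
$\frac{F}{-246} + \frac{322}{c{\left(-13,-8 \right)}} = - \frac{1}{-246} + \frac{322}{\frac{13}{5}} = \left(-1\right) \left(- \frac{1}{246}\right) + 322 \cdot \frac{5}{13} = \frac{1}{246} + \frac{1610}{13} = \frac{396073}{3198}$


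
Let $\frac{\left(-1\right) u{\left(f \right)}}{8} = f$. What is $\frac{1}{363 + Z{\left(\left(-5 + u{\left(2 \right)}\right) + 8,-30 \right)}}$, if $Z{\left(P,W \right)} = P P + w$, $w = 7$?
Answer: $\frac{1}{539} \approx 0.0018553$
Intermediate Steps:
$u{\left(f \right)} = - 8 f$
$Z{\left(P,W \right)} = 7 + P^{2}$ ($Z{\left(P,W \right)} = P P + 7 = P^{2} + 7 = 7 + P^{2}$)
$\frac{1}{363 + Z{\left(\left(-5 + u{\left(2 \right)}\right) + 8,-30 \right)}} = \frac{1}{363 + \left(7 + \left(\left(-5 - 16\right) + 8\right)^{2}\right)} = \frac{1}{363 + \left(7 + \left(-21 + 8\right)^{2}\right)} = \frac{1}{363 + \left(7 + \left(-13\right)^{2}\right)} = \frac{1}{363 + \left(7 + 169\right)} = \frac{1}{363 + 176} = \frac{1}{539}$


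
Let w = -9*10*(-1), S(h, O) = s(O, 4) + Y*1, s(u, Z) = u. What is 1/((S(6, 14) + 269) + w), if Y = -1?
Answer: 1/372 ≈ 0.0026882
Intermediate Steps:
S(h, O) = -1 + O (S(h, O) = O - 1*1 = O - 1 = -1 + O)
w = 90 (w = -90*(-1) = 90)
1/((S(6, 14) + 269) + w) = 1/(((-1 + 14) + 269) + 90) = 1/((13 + 269) + 90) = 1/(282 + 90) = 1/372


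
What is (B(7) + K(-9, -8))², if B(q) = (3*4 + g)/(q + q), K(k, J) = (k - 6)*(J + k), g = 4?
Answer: 3214849/49 ≈ 65609.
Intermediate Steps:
K(k, J) = (-6 + k)*(J + k)
B(q) = 8/q (B(q) = (3*4 + 4)/(q + q) = (12 + 4)/((2*q)) = 16*(1/(2*q)) = 8/q)
(B(7) + K(-9, -8))² = (8/7 + ((-9)² - 6*(-8) - 6*(-9) - 8*(-9)))² = (8*(⅐) + (81 + 48 + 54 + 72))² = (8/7 + 255)² = (1793/7)² = 3214849/49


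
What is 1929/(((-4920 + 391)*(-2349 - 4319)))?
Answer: 1929/30199372 ≈ 6.3875e-5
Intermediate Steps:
1929/(((-4920 + 391)*(-2349 - 4319))) = 1929/((-4529*(-6668))) = 1929/30199372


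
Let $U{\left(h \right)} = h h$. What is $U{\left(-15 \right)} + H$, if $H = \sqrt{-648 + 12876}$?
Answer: $225 + 2 \sqrt{3057} \approx 335.58$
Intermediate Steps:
$H = 2 \sqrt{3057}$ ($H = \sqrt{12228} = 2 \sqrt{3057} \approx 110.58$)
$U{\left(h \right)} = h^{2}$
$U{\left(-15 \right)} + H = \left(-15\right)^{2} + 2 \sqrt{3057} = 225 + 2 \sqrt{3057}$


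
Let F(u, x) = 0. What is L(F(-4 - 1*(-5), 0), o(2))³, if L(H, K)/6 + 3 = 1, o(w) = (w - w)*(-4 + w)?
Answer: -1728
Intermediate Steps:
o(w) = 0 (o(w) = 0*(-4 + w) = 0)
L(H, K) = -12 (L(H, K) = -18 + 6*1 = -18 + 6 = -12)
L(F(-4 - 1*(-5), 0), o(2))³ = (-12)³ = -1728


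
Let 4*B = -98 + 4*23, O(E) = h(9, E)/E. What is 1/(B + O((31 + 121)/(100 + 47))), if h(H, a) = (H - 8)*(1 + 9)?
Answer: 76/621 ≈ 0.12238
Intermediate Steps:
h(H, a) = -80 + 10*H (h(H, a) = (-8 + H)*10 = -80 + 10*H)
O(E) = 10/E (O(E) = (-80 + 10*9)/E = (-80 + 90)/E = 10/E)
B = -3/2 (B = (-98 + 4*23)/4 = (-98 + 92)/4 = (¼)*(-6) = -3/2 ≈ -1.5000)
1/(B + O((31 + 121)/(100 + 47))) = 1/(-3/2 + 10/(((31 + 121)/(100 + 47)))) = 1/(-3/2 + 10/((152/147))) = 1/(-3/2 + 10/((152*(1/147)))) = 1/(-3/2 + 10/(152/147)) = 1/(-3/2 + 10*(147/152)) = 1/(-3/2 + 735/76) = 1/(621/76) = 76/621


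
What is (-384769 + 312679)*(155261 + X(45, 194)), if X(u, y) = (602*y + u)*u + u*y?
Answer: -390834204840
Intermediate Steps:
X(u, y) = u*y + u*(u + 602*y) (X(u, y) = (u + 602*y)*u + u*y = u*(u + 602*y) + u*y = u*y + u*(u + 602*y))
(-384769 + 312679)*(155261 + X(45, 194)) = (-384769 + 312679)*(155261 + 45*(45 + 603*194)) = -72090*(155261 + 45*(45 + 116982)) = -72090*(155261 + 45*117027) = -72090*(155261 + 5266215) = -72090*5421476 = -390834204840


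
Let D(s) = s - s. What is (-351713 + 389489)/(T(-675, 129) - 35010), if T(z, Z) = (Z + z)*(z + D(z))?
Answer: 3148/27795 ≈ 0.11326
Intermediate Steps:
D(s) = 0
T(z, Z) = z*(Z + z) (T(z, Z) = (Z + z)*(z + 0) = (Z + z)*z = z*(Z + z))
(-351713 + 389489)/(T(-675, 129) - 35010) = (-351713 + 389489)/(-675*(129 - 675) - 35010) = 37776/(-675*(-546) - 35010) = 37776/(368550 - 35010) = 37776/333540 = 37776*(1/333540) = 3148/27795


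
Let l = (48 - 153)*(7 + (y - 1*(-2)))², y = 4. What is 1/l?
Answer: -1/17745 ≈ -5.6354e-5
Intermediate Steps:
l = -17745 (l = (48 - 153)*(7 + (4 - 1*(-2)))² = -105*(7 + (4 + 2))² = -105*(7 + 6)² = -105*13² = -105*169 = -17745)
1/l = 1/(-17745) = -1/17745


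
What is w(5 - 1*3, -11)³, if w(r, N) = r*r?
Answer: 64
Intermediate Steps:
w(r, N) = r²
w(5 - 1*3, -11)³ = ((5 - 1*3)²)³ = ((5 - 3)²)³ = (2²)³ = 4³ = 64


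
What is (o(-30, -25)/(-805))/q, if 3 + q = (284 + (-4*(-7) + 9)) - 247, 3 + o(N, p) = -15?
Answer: 18/57155 ≈ 0.00031493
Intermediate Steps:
o(N, p) = -18 (o(N, p) = -3 - 15 = -18)
q = 71 (q = -3 + ((284 + (-4*(-7) + 9)) - 247) = -3 + ((284 + (28 + 9)) - 247) = -3 + ((284 + 37) - 247) = -3 + (321 - 247) = -3 + 74 = 71)
(o(-30, -25)/(-805))/q = -18/(-805)/71 = -18*(-1/805)*(1/71) = (18/805)*(1/71) = 18/57155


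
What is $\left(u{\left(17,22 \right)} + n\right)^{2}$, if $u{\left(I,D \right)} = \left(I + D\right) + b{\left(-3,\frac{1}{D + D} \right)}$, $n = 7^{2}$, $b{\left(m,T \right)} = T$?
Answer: $\frac{15000129}{1936} \approx 7748.0$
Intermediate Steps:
$n = 49$
$u{\left(I,D \right)} = D + I + \frac{1}{2 D}$ ($u{\left(I,D \right)} = \left(I + D\right) + \frac{1}{D + D} = \left(D + I\right) + \frac{1}{2 D} = D + I + \frac{1}{2 D}$)
$\left(u{\left(17,22 \right)} + n\right)^{2} = \left(\left(22 + 17 + \frac{1}{2 \cdot 22}\right) + 49\right)^{2} = \left(\left(22 + 17 + \frac{1}{2} \cdot \frac{1}{22}\right) + 49\right)^{2} = \left(\left(22 + 17 + \frac{1}{44}\right) + 49\right)^{2} = \left(\frac{1717}{44} + 49\right)^{2} = \left(\frac{3873}{44}\right)^{2} = \frac{15000129}{1936}$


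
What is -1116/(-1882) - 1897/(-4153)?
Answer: 4102451/3907973 ≈ 1.0498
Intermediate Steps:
-1116/(-1882) - 1897/(-4153) = -1116*(-1/1882) - 1897*(-1/4153) = 558/941 + 1897/4153 = 4102451/3907973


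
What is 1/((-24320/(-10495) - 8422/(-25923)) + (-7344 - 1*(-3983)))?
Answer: -54412377/182736231847 ≈ -0.00029776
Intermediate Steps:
1/((-24320/(-10495) - 8422/(-25923)) + (-7344 - 1*(-3983))) = 1/((-24320*(-1/10495) - 8422*(-1/25923)) + (-7344 + 3983)) = 1/((4864/2099 + 8422/25923) - 3361) = 1/(143767250/54412377 - 3361) = 1/(-182736231847/54412377) = -54412377/182736231847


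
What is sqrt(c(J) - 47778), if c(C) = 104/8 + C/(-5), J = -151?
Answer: I*sqrt(1193370)/5 ≈ 218.48*I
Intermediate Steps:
c(C) = 13 - C/5 (c(C) = 104*(1/8) + C*(-1/5) = 13 - C/5)
sqrt(c(J) - 47778) = sqrt((13 - 1/5*(-151)) - 47778) = sqrt((13 + 151/5) - 47778) = sqrt(216/5 - 47778) = sqrt(-238674/5) = I*sqrt(1193370)/5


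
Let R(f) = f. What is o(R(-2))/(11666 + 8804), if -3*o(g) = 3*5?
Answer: -1/4094 ≈ -0.00024426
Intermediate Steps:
o(g) = -5
o(R(-2))/(11666 + 8804) = -5/(11666 + 8804) = -5/20470 = -5*1/20470 = -1/4094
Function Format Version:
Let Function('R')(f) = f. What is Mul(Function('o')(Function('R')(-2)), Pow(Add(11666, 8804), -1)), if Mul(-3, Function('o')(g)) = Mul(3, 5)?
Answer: Rational(-1, 4094) ≈ -0.00024426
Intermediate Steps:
Function('o')(g) = -5 (Function('o')(g) = Mul(Rational(-1, 3), Mul(3, 5)) = Mul(Rational(-1, 3), 15) = -5)
Mul(Function('o')(Function('R')(-2)), Pow(Add(11666, 8804), -1)) = Mul(-5, Pow(Add(11666, 8804), -1)) = Mul(-5, Pow(20470, -1)) = Mul(-5, Rational(1, 20470)) = Rational(-1, 4094)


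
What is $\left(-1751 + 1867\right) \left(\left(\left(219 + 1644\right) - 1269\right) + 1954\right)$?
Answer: $295568$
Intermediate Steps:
$\left(-1751 + 1867\right) \left(\left(\left(219 + 1644\right) - 1269\right) + 1954\right) = 116 \left(\left(1863 - 1269\right) + 1954\right) = 116 \left(594 + 1954\right) = 116 \cdot 2548 = 295568$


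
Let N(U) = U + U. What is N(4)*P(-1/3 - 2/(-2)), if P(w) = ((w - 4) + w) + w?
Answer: -16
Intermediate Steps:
N(U) = 2*U
P(w) = -4 + 3*w (P(w) = ((-4 + w) + w) + w = (-4 + 2*w) + w = -4 + 3*w)
N(4)*P(-1/3 - 2/(-2)) = (2*4)*(-4 + 3*(-1/3 - 2/(-2))) = 8*(-4 + 3*(-1*⅓ - 2*(-½))) = 8*(-4 + 3*(-⅓ + 1)) = 8*(-4 + 3*(⅔)) = 8*(-4 + 2) = 8*(-2) = -16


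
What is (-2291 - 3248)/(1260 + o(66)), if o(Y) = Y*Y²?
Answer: -5539/288756 ≈ -0.019182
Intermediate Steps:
o(Y) = Y³
(-2291 - 3248)/(1260 + o(66)) = (-2291 - 3248)/(1260 + 66³) = -5539/(1260 + 287496) = -5539/288756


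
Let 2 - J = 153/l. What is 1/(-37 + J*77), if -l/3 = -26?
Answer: -26/885 ≈ -0.029379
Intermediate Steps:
l = 78 (l = -3*(-26) = 78)
J = 1/26 (J = 2 - 153/78 = 2 - 1*51/26 = 2 - 51/26 = 1/26 ≈ 0.038462)
1/(-37 + J*77) = 1/(-37 + (1/26)*77) = 1/(-37 + 77/26) = 1/(-885/26) = -26/885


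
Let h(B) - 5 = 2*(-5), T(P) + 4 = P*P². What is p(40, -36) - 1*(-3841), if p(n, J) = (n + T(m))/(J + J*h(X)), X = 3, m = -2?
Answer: 138283/36 ≈ 3841.2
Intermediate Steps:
T(P) = -4 + P³ (T(P) = -4 + P*P² = -4 + P³)
h(B) = -5 (h(B) = 5 + 2*(-5) = 5 - 10 = -5)
p(n, J) = -(-12 + n)/(4*J) (p(n, J) = (n + (-4 + (-2)³))/(J + J*(-5)) = (n + (-4 - 8))/(J - 5*J) = (n - 12)/((-4*J)) = (-12 + n)*(-1/(4*J)) = -(-12 + n)/(4*J))
p(40, -36) - 1*(-3841) = (¼)*(12 - 1*40)/(-36) - 1*(-3841) = (¼)*(-1/36)*(12 - 40) + 3841 = (¼)*(-1/36)*(-28) + 3841 = 7/36 + 3841 = 138283/36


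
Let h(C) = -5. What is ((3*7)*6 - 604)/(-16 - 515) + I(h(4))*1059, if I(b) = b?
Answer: -2811167/531 ≈ -5294.1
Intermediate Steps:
((3*7)*6 - 604)/(-16 - 515) + I(h(4))*1059 = ((3*7)*6 - 604)/(-16 - 515) - 5*1059 = (21*6 - 604)/(-531) - 5295 = (126 - 604)*(-1/531) - 5295 = -478*(-1/531) - 5295 = 478/531 - 5295 = -2811167/531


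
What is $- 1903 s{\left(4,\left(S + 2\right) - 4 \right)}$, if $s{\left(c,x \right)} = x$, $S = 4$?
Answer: $-3806$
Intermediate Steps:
$- 1903 s{\left(4,\left(S + 2\right) - 4 \right)} = - 1903 \left(\left(4 + 2\right) - 4\right) = - 1903 \left(6 - 4\right) = \left(-1903\right) 2 = -3806$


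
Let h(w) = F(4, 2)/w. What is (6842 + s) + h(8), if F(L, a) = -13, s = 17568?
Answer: 195267/8 ≈ 24408.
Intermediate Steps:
h(w) = -13/w
(6842 + s) + h(8) = (6842 + 17568) - 13/8 = 24410 - 13*⅛ = 24410 - 13/8 = 195267/8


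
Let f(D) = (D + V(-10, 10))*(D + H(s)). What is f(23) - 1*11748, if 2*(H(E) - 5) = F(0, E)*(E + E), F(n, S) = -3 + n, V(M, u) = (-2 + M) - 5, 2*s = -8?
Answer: -11508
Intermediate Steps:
s = -4 (s = (½)*(-8) = -4)
V(M, u) = -7 + M
H(E) = 5 - 3*E (H(E) = 5 + ((-3 + 0)*(E + E))/2 = 5 + (-6*E)/2 = 5 - 3*E)
f(D) = (-17 + D)*(17 + D) (f(D) = (D + (-7 - 10))*(D + (5 - 3*(-4))) = (D - 17)*(D + (5 + 12)) = (-17 + D)*(D + 17) = (-17 + D)*(17 + D))
f(23) - 1*11748 = (-289 + 23²) - 1*11748 = (-289 + 529) - 11748 = 240 - 11748 = -11508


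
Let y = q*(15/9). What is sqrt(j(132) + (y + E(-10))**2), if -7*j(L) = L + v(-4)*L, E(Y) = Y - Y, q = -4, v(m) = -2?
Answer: 2*sqrt(6979)/21 ≈ 7.9562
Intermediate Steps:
E(Y) = 0
j(L) = L/7 (j(L) = -(L - 2*L)/7 = -(-1)*L/7 = L/7)
y = -20/3 (y = -60/9 = -4*5/3 = -20/3 ≈ -6.6667)
sqrt(j(132) + (y + E(-10))**2) = sqrt((1/7)*132 + (-20/3 + 0)**2) = sqrt(132/7 + (-20/3)**2) = sqrt(132/7 + 400/9) = sqrt(3988/63) = 2*sqrt(6979)/21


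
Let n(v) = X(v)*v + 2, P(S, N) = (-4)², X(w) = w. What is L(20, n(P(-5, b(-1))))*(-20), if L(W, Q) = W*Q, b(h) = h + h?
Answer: -103200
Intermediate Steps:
b(h) = 2*h
P(S, N) = 16
n(v) = 2 + v² (n(v) = v*v + 2 = v² + 2 = 2 + v²)
L(W, Q) = Q*W
L(20, n(P(-5, b(-1))))*(-20) = ((2 + 16²)*20)*(-20) = ((2 + 256)*20)*(-20) = (258*20)*(-20) = 5160*(-20) = -103200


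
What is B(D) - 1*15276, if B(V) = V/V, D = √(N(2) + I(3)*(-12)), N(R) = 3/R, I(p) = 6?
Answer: -15275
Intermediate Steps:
D = I*√282/2 (D = √(3/2 + 6*(-12)) = √(3*(½) - 72) = √(3/2 - 72) = √(-141/2) = I*√282/2 ≈ 8.3964*I)
B(V) = 1
B(D) - 1*15276 = 1 - 1*15276 = 1 - 15276 = -15275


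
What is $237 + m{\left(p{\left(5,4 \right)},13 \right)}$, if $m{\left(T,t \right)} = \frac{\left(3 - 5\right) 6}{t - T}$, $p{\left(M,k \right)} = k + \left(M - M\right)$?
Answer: $\frac{707}{3} \approx 235.67$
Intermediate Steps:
$p{\left(M,k \right)} = k$ ($p{\left(M,k \right)} = k + 0 = k$)
$m{\left(T,t \right)} = - \frac{12}{t - T}$ ($m{\left(T,t \right)} = \frac{\left(-2\right) 6}{t - T} = - \frac{12}{t - T}$)
$237 + m{\left(p{\left(5,4 \right)},13 \right)} = 237 + \frac{12}{4 - 13} = 237 + \frac{12}{-9} = 237 + 12 \left(- \frac{1}{9}\right) = 237 - \frac{4}{3} = \frac{707}{3}$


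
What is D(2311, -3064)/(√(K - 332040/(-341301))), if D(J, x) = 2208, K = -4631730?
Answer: -1104*I*√59948145915738410/263468958115 ≈ -1.026*I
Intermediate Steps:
D(2311, -3064)/(√(K - 332040/(-341301))) = 2208/(√(-4631730 - 332040/(-341301))) = 2208/(√(-4631730 - 332040*(-1/341301))) = 2208/(√(-4631730 + 110680/113767)) = 2208/(√(-526937916230/113767)) = 2208/((I*√59948145915738410/113767)) = 2208*(-I*√59948145915738410/526937916230) = -1104*I*√59948145915738410/263468958115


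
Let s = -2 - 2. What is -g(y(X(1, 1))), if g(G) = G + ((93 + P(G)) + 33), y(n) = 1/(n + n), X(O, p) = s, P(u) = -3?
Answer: -983/8 ≈ -122.88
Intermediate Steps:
s = -4
X(O, p) = -4
y(n) = 1/(2*n)
g(G) = 123 + G (g(G) = G + ((93 - 3) + 33) = G + (90 + 33) = G + 123 = 123 + G)
-g(y(X(1, 1))) = -(123 + (½)/(-4)) = -(123 + (½)*(-¼)) = -(123 - ⅛) = -1*983/8 = -983/8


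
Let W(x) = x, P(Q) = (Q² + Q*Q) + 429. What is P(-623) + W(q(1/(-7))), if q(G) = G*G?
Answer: 38057664/49 ≈ 7.7669e+5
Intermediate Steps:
P(Q) = 429 + 2*Q² (P(Q) = (Q² + Q²) + 429 = 2*Q² + 429 = 429 + 2*Q²)
q(G) = G²
P(-623) + W(q(1/(-7))) = (429 + 2*(-623)²) + (1/(-7))² = (429 + 2*388129) + (-⅐)² = (429 + 776258) + 1/49 = 776687 + 1/49 = 38057664/49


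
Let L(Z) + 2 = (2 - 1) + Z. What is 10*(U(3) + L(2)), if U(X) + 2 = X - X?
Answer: -10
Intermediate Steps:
U(X) = -2 (U(X) = -2 + (X - X) = -2 + 0 = -2)
L(Z) = -1 + Z (L(Z) = -2 + ((2 - 1) + Z) = -2 + (1 + Z) = -1 + Z)
10*(U(3) + L(2)) = 10*(-2 + (-1 + 2)) = 10*(-2 + 1) = 10*(-1) = -10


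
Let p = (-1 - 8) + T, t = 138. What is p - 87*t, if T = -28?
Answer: -12043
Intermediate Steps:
p = -37 (p = (-1 - 8) - 28 = -9 - 28 = -37)
p - 87*t = -37 - 87*138 = -37 - 12006 = -12043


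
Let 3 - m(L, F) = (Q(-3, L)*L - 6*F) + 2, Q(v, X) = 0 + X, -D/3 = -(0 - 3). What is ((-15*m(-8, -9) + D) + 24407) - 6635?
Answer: 19518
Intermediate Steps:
D = -9 (D = -(-3)*(0 - 3) = -(-3)*(-3) = -3*3 = -9)
Q(v, X) = X
m(L, F) = 1 - L² + 6*F (m(L, F) = 3 - ((L*L - 6*F) + 2) = 3 - ((L² - 6*F) + 2) = 3 - (2 + L² - 6*F) = 3 + (-2 - L² + 6*F) = 1 - L² + 6*F)
((-15*m(-8, -9) + D) + 24407) - 6635 = ((-15*(1 - 1*(-8)² + 6*(-9)) - 9) + 24407) - 6635 = ((-15*(1 - 1*64 - 54) - 9) + 24407) - 6635 = ((-15*(1 - 64 - 54) - 9) + 24407) - 6635 = ((-15*(-117) - 9) + 24407) - 6635 = ((1755 - 9) + 24407) - 6635 = (1746 + 24407) - 6635 = 26153 - 6635 = 19518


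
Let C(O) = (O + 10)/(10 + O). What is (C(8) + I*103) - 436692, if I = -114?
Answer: -448433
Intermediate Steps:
C(O) = 1 (C(O) = (10 + O)/(10 + O) = 1)
(C(8) + I*103) - 436692 = (1 - 114*103) - 436692 = (1 - 11742) - 436692 = -11741 - 436692 = -448433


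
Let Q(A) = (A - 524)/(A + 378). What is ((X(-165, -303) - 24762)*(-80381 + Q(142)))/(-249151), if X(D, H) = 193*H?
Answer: -1739674552491/64779260 ≈ -26855.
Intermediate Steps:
Q(A) = (-524 + A)/(378 + A)
((X(-165, -303) - 24762)*(-80381 + Q(142)))/(-249151) = ((193*(-303) - 24762)*(-80381 + (-524 + 142)/(378 + 142)))/(-249151) = ((-58479 - 24762)*(-80381 - 382/520))*(-1/249151) = -83241*(-80381 + (1/520)*(-382))*(-1/249151) = -83241*(-80381 - 191/260)*(-1/249151) = -83241*(-20899251/260)*(-1/249151) = (1739674552491/260)*(-1/249151) = -1739674552491/64779260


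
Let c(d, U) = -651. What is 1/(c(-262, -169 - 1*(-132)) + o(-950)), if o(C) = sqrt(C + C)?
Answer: -651/425701 - 10*I*sqrt(19)/425701 ≈ -0.0015292 - 0.00010239*I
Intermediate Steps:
o(C) = sqrt(2)*sqrt(C) (o(C) = sqrt(2*C) = sqrt(2)*sqrt(C))
1/(c(-262, -169 - 1*(-132)) + o(-950)) = 1/(-651 + sqrt(2)*sqrt(-950)) = 1/(-651 + sqrt(2)*(5*I*sqrt(38))) = 1/(-651 + 10*I*sqrt(19))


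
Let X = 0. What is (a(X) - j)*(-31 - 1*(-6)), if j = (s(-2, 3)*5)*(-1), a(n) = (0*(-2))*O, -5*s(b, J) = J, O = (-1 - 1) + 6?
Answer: 75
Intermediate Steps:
O = 4 (O = -2 + 6 = 4)
s(b, J) = -J/5
a(n) = 0 (a(n) = (0*(-2))*4 = 0*4 = 0)
j = 3 (j = (-1/5*3*5)*(-1) = -3/5*5*(-1) = -3*(-1) = 3)
(a(X) - j)*(-31 - 1*(-6)) = (0 - 1*3)*(-31 - 1*(-6)) = (0 - 3)*(-31 + 6) = -3*(-25) = 75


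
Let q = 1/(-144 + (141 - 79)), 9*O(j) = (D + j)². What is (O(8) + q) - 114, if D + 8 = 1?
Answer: -84059/738 ≈ -113.90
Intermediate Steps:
D = -7 (D = -8 + 1 = -7)
O(j) = (-7 + j)²/9
q = -1/82 (q = 1/(-144 + 62) = 1/(-82) = -1/82 ≈ -0.012195)
(O(8) + q) - 114 = ((-7 + 8)²/9 - 1/82) - 114 = ((⅑)*1² - 1/82) - 114 = ((⅑)*1 - 1/82) - 114 = (⅑ - 1/82) - 114 = 73/738 - 114 = -84059/738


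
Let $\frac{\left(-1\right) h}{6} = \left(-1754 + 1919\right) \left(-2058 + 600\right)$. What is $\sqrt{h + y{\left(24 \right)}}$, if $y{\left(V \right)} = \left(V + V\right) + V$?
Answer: $6 \sqrt{40097} \approx 1201.5$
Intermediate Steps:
$h = 1443420$ ($h = - 6 \left(-1754 + 1919\right) \left(-2058 + 600\right) = - 6 \cdot 165 \left(-1458\right) = \left(-6\right) \left(-240570\right) = 1443420$)
$y{\left(V \right)} = 3 V$ ($y{\left(V \right)} = 2 V + V = 3 V$)
$\sqrt{h + y{\left(24 \right)}} = \sqrt{1443420 + 3 \cdot 24} = \sqrt{1443420 + 72} = \sqrt{1443492} = 6 \sqrt{40097}$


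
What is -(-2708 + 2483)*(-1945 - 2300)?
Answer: -955125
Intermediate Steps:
-(-2708 + 2483)*(-1945 - 2300) = -(-225)*(-4245) = -1*955125 = -955125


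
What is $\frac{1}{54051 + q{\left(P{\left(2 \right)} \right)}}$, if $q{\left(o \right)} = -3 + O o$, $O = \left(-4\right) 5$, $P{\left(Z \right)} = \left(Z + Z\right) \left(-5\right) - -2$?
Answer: $\frac{1}{54408} \approx 1.838 \cdot 10^{-5}$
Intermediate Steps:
$P{\left(Z \right)} = 2 - 10 Z$ ($P{\left(Z \right)} = 2 Z \left(-5\right) + 2 = - 10 Z + 2 = 2 - 10 Z$)
$O = -20$
$q{\left(o \right)} = -3 - 20 o$
$\frac{1}{54051 + q{\left(P{\left(2 \right)} \right)}} = \frac{1}{54051 - \left(3 + 20 \left(2 - 20\right)\right)} = \frac{1}{54051 - -357} = \frac{1}{54051 + \left(-3 + 360\right)} = \frac{1}{54051 + 357} = \frac{1}{54408}$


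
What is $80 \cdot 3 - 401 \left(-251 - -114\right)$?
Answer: $55177$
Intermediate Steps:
$80 \cdot 3 - 401 \left(-251 - -114\right) = 240 - 401 \left(-251 + 114\right) = 240 - -54937 = 240 + 54937 = 55177$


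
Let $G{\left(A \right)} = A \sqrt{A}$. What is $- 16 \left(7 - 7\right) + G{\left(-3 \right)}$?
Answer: $- 3 i \sqrt{3} \approx - 5.1962 i$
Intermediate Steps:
$G{\left(A \right)} = A^{\frac{3}{2}}$
$- 16 \left(7 - 7\right) + G{\left(-3 \right)} = - 16 \left(7 - 7\right) + \left(-3\right)^{\frac{3}{2}} = \left(-16\right) 0 - 3 i \sqrt{3} = 0 - 3 i \sqrt{3} = - 3 i \sqrt{3}$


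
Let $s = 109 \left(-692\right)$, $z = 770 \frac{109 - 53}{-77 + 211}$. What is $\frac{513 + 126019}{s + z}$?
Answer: $- \frac{2119411}{1258029} \approx -1.6847$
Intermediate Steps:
$z = \frac{21560}{67}$ ($z = 770 \frac{109 - 53}{134} = 770 \cdot 56 \cdot \frac{1}{134} = 770 \cdot \frac{28}{67} = \frac{21560}{67} \approx 321.79$)
$s = -75428$
$\frac{513 + 126019}{s + z} = \frac{513 + 126019}{-75428 + \frac{21560}{67}} = \frac{126532}{- \frac{5032116}{67}} = 126532 \left(- \frac{67}{5032116}\right) = - \frac{2119411}{1258029}$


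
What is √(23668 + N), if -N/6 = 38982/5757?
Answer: 16*√339879847/1919 ≈ 153.71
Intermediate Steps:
N = -77964/1919 (N = -233892/5757 = -6*12994/1919 = -77964/1919 ≈ -40.627)
√(23668 + N) = √(23668 - 77964/1919) = √(45340928/1919) = 16*√339879847/1919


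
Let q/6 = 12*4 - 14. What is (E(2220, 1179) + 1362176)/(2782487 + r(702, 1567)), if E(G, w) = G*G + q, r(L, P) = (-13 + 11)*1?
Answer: 1258156/556497 ≈ 2.2608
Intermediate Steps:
q = 204 (q = 6*(12*4 - 14) = 6*(48 - 14) = 6*34 = 204)
r(L, P) = -2 (r(L, P) = -2*1 = -2)
E(G, w) = 204 + G**2 (E(G, w) = G*G + 204 = G**2 + 204 = 204 + G**2)
(E(2220, 1179) + 1362176)/(2782487 + r(702, 1567)) = ((204 + 2220**2) + 1362176)/(2782487 - 2) = ((204 + 4928400) + 1362176)/2782485 = (4928604 + 1362176)*(1/2782485) = 6290780*(1/2782485) = 1258156/556497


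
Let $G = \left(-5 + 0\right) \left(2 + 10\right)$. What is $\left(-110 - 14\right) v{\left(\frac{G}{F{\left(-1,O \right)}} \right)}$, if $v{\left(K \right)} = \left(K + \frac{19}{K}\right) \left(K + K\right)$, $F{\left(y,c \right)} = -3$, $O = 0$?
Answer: $-103912$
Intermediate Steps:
$G = -60$ ($G = \left(-5\right) 12 = -60$)
$v{\left(K \right)} = 2 K \left(K + \frac{19}{K}\right)$ ($v{\left(K \right)} = \left(K + \frac{19}{K}\right) 2 K = 2 K \left(K + \frac{19}{K}\right)$)
$\left(-110 - 14\right) v{\left(\frac{G}{F{\left(-1,O \right)}} \right)} = \left(-110 - 14\right) \left(38 + 2 \left(- \frac{60}{-3}\right)^{2}\right) = - 124 \left(38 + 2 \left(\left(-60\right) \left(- \frac{1}{3}\right)\right)^{2}\right) = - 124 \left(38 + 2 \cdot 20^{2}\right) = - 124 \left(38 + 2 \cdot 400\right) = - 124 \left(38 + 800\right) = \left(-124\right) 838 = -103912$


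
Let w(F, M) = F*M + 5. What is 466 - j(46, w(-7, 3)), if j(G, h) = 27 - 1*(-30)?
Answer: 409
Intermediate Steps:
w(F, M) = 5 + F*M
j(G, h) = 57 (j(G, h) = 27 + 30 = 57)
466 - j(46, w(-7, 3)) = 466 - 1*57 = 466 - 57 = 409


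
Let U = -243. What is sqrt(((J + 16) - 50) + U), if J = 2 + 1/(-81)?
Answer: 2*I*sqrt(5569)/9 ≈ 16.583*I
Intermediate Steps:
J = 161/81 (J = 2 - 1/81 = 161/81 ≈ 1.9877)
sqrt(((J + 16) - 50) + U) = sqrt(((161/81 + 16) - 50) - 243) = sqrt((1457/81 - 50) - 243) = sqrt(-2593/81 - 243) = sqrt(-22276/81) = 2*I*sqrt(5569)/9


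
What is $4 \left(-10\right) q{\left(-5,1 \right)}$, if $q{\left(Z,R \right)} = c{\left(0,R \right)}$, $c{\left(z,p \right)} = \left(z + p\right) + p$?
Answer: $-80$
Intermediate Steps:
$c{\left(z,p \right)} = z + 2 p$ ($c{\left(z,p \right)} = \left(p + z\right) + p = z + 2 p$)
$q{\left(Z,R \right)} = 2 R$ ($q{\left(Z,R \right)} = 0 + 2 R = 2 R$)
$4 \left(-10\right) q{\left(-5,1 \right)} = 4 \left(-10\right) 2 \cdot 1 = \left(-40\right) 2 = -80$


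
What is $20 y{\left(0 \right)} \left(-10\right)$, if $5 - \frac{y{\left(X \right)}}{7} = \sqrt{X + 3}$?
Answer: $-7000 + 1400 \sqrt{3} \approx -4575.1$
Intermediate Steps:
$y{\left(X \right)} = 35 - 7 \sqrt{3 + X}$ ($y{\left(X \right)} = 35 - 7 \sqrt{X + 3} = 35 - 7 \sqrt{3 + X}$)
$20 y{\left(0 \right)} \left(-10\right) = 20 \left(35 - 7 \sqrt{3 + 0}\right) \left(-10\right) = 20 \left(35 - 7 \sqrt{3}\right) \left(-10\right) = \left(700 - 140 \sqrt{3}\right) \left(-10\right) = -7000 + 1400 \sqrt{3}$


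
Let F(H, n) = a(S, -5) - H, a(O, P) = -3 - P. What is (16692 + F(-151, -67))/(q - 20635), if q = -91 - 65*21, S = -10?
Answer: -16845/22091 ≈ -0.76253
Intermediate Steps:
F(H, n) = 2 - H (F(H, n) = (-3 - 1*(-5)) - H = (-3 + 5) - H = 2 - H)
q = -1456 (q = -91 - 1365 = -1456)
(16692 + F(-151, -67))/(q - 20635) = (16692 + (2 - 1*(-151)))/(-1456 - 20635) = (16692 + (2 + 151))/(-22091) = (16692 + 153)*(-1/22091) = 16845*(-1/22091) = -16845/22091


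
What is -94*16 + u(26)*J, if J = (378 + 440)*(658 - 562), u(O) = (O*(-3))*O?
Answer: -159256288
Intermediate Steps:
u(O) = -3*O² (u(O) = (-3*O)*O = -3*O²)
J = 78528 (J = 818*96 = 78528)
-94*16 + u(26)*J = -94*16 - 3*26²*78528 = -1504 - 3*676*78528 = -1504 - 2028*78528 = -1504 - 159254784 = -159256288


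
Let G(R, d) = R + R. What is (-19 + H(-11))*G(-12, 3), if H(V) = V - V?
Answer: 456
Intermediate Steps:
G(R, d) = 2*R
H(V) = 0
(-19 + H(-11))*G(-12, 3) = (-19 + 0)*(2*(-12)) = -19*(-24) = 456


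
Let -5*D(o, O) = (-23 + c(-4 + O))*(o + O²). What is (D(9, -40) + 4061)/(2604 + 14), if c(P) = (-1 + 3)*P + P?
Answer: 26970/1309 ≈ 20.604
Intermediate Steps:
c(P) = 3*P (c(P) = 2*P + P = 3*P)
D(o, O) = -(-35 + 3*O)*(o + O²)/5 (D(o, O) = -(-23 + 3*(-4 + O))*(o + O²)/5 = -(-23 + (-12 + 3*O))*(o + O²)/5 = -(-35 + 3*O)*(o + O²)/5)
(D(9, -40) + 4061)/(2604 + 14) = ((7*9 + 7*(-40)² - ⅗*(-40)³ - ⅗*(-40)*9) + 4061)/(2604 + 14) = ((63 + 7*1600 - ⅗*(-64000) + 216) + 4061)/2618 = ((63 + 11200 + 38400 + 216) + 4061)*(1/2618) = (49879 + 4061)*(1/2618) = 53940*(1/2618) = 26970/1309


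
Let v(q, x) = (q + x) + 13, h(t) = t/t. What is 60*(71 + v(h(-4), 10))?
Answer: 5700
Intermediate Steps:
h(t) = 1
v(q, x) = 13 + q + x
60*(71 + v(h(-4), 10)) = 60*(71 + (13 + 1 + 10)) = 60*(71 + 24) = 60*95 = 5700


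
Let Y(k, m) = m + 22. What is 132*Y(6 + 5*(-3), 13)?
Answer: 4620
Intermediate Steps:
Y(k, m) = 22 + m
132*Y(6 + 5*(-3), 13) = 132*(22 + 13) = 132*35 = 4620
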